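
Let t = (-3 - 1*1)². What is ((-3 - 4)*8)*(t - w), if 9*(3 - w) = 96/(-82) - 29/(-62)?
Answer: -8277556/11439 ≈ -723.63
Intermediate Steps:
w = 70421/22878 (w = 3 - (96/(-82) - 29/(-62))/9 = 3 - (96*(-1/82) - 29*(-1/62))/9 = 3 - (-48/41 + 29/62)/9 = 3 - ⅑*(-1787/2542) = 3 + 1787/22878 = 70421/22878 ≈ 3.0781)
t = 16 (t = (-3 - 1)² = (-4)² = 16)
((-3 - 4)*8)*(t - w) = ((-3 - 4)*8)*(16 - 1*70421/22878) = (-7*8)*(16 - 70421/22878) = -56*295627/22878 = -8277556/11439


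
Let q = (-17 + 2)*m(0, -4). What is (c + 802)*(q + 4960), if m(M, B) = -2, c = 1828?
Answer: 13123700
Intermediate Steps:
q = 30 (q = (-17 + 2)*(-2) = -15*(-2) = 30)
(c + 802)*(q + 4960) = (1828 + 802)*(30 + 4960) = 2630*4990 = 13123700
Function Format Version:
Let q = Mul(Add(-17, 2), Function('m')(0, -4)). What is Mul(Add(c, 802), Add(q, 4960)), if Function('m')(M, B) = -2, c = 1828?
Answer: 13123700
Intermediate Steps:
q = 30 (q = Mul(Add(-17, 2), -2) = Mul(-15, -2) = 30)
Mul(Add(c, 802), Add(q, 4960)) = Mul(Add(1828, 802), Add(30, 4960)) = Mul(2630, 4990) = 13123700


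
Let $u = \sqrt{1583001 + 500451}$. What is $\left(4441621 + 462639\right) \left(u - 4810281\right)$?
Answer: $-23590868697060 + 9808520 \sqrt{520863} \approx -2.3584 \cdot 10^{13}$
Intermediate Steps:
$u = 2 \sqrt{520863}$ ($u = \sqrt{2083452} = 2 \sqrt{520863} \approx 1443.4$)
$\left(4441621 + 462639\right) \left(u - 4810281\right) = \left(4441621 + 462639\right) \left(2 \sqrt{520863} - 4810281\right) = 4904260 \left(-4810281 + 2 \sqrt{520863}\right) = -23590868697060 + 9808520 \sqrt{520863}$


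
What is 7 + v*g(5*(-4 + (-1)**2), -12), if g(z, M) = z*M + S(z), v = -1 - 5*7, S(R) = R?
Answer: -5933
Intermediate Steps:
v = -36 (v = -1 - 35 = -36)
g(z, M) = z + M*z (g(z, M) = z*M + z = M*z + z = z + M*z)
7 + v*g(5*(-4 + (-1)**2), -12) = 7 - 36*5*(-4 + (-1)**2)*(1 - 12) = 7 - 36*5*(-4 + 1)*(-11) = 7 - 36*5*(-3)*(-11) = 7 - (-540)*(-11) = 7 - 36*165 = 7 - 5940 = -5933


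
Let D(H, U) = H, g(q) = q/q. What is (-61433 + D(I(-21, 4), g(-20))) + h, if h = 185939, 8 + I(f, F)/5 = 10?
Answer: 124516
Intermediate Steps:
I(f, F) = 10 (I(f, F) = -40 + 5*10 = -40 + 50 = 10)
g(q) = 1
(-61433 + D(I(-21, 4), g(-20))) + h = (-61433 + 10) + 185939 = -61423 + 185939 = 124516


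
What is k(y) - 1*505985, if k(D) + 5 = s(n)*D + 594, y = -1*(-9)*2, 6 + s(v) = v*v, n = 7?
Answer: -504622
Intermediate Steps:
s(v) = -6 + v² (s(v) = -6 + v*v = -6 + v²)
y = 18 (y = 9*2 = 18)
k(D) = 589 + 43*D (k(D) = -5 + ((-6 + 7²)*D + 594) = -5 + ((-6 + 49)*D + 594) = -5 + (43*D + 594) = -5 + (594 + 43*D) = 589 + 43*D)
k(y) - 1*505985 = (589 + 43*18) - 1*505985 = (589 + 774) - 505985 = 1363 - 505985 = -504622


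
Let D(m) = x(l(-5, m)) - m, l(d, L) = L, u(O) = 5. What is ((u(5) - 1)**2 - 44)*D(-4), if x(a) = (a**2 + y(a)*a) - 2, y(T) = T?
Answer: -952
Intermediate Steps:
x(a) = -2 + 2*a**2 (x(a) = (a**2 + a*a) - 2 = (a**2 + a**2) - 2 = 2*a**2 - 2 = -2 + 2*a**2)
D(m) = -2 - m + 2*m**2 (D(m) = (-2 + 2*m**2) - m = -2 - m + 2*m**2)
((u(5) - 1)**2 - 44)*D(-4) = ((5 - 1)**2 - 44)*(-2 - 1*(-4) + 2*(-4)**2) = (4**2 - 44)*(-2 + 4 + 2*16) = (16 - 44)*(-2 + 4 + 32) = -28*34 = -952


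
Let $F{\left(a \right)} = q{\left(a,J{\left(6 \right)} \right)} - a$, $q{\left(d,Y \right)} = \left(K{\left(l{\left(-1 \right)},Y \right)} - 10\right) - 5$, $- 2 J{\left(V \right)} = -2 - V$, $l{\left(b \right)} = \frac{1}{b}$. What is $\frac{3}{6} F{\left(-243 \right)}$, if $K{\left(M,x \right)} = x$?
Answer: $116$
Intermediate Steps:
$J{\left(V \right)} = 1 + \frac{V}{2}$ ($J{\left(V \right)} = - \frac{-2 - V}{2} = 1 + \frac{V}{2}$)
$q{\left(d,Y \right)} = -15 + Y$ ($q{\left(d,Y \right)} = \left(Y - 10\right) - 5 = \left(-10 + Y\right) - 5 = -15 + Y$)
$F{\left(a \right)} = -11 - a$ ($F{\left(a \right)} = \left(-15 + \left(1 + \frac{1}{2} \cdot 6\right)\right) - a = \left(-15 + \left(1 + 3\right)\right) - a = \left(-15 + 4\right) - a = -11 - a$)
$\frac{3}{6} F{\left(-243 \right)} = \frac{3}{6} \left(-11 - -243\right) = 3 \cdot \frac{1}{6} \left(-11 + 243\right) = \frac{1}{2} \cdot 232 = 116$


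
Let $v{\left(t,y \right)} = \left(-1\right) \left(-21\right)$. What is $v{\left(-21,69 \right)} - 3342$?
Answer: $-3321$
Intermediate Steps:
$v{\left(t,y \right)} = 21$
$v{\left(-21,69 \right)} - 3342 = 21 - 3342 = -3321$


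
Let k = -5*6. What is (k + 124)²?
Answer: 8836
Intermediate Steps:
k = -30
(k + 124)² = (-30 + 124)² = 94² = 8836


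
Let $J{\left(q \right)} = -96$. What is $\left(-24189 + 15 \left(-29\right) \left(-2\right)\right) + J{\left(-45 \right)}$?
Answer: $-23415$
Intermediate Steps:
$\left(-24189 + 15 \left(-29\right) \left(-2\right)\right) + J{\left(-45 \right)} = \left(-24189 + 15 \left(-29\right) \left(-2\right)\right) - 96 = \left(-24189 - -870\right) - 96 = \left(-24189 + 870\right) - 96 = -23319 - 96 = -23415$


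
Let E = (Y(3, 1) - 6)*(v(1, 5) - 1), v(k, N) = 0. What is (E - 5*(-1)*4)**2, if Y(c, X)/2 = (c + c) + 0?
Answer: 196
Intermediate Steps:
Y(c, X) = 4*c (Y(c, X) = 2*((c + c) + 0) = 2*(2*c + 0) = 2*(2*c) = 4*c)
E = -6 (E = (4*3 - 6)*(0 - 1) = (12 - 6)*(-1) = 6*(-1) = -6)
(E - 5*(-1)*4)**2 = (-6 - 5*(-1)*4)**2 = (-6 + 5*4)**2 = (-6 + 20)**2 = 14**2 = 196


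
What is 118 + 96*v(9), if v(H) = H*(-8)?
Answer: -6794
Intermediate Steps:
v(H) = -8*H
118 + 96*v(9) = 118 + 96*(-8*9) = 118 + 96*(-72) = 118 - 6912 = -6794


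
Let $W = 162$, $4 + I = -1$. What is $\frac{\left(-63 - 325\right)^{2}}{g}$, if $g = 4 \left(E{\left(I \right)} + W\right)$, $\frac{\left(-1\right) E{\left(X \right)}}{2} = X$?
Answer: $\frac{9409}{43} \approx 218.81$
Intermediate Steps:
$I = -5$ ($I = -4 - 1 = -5$)
$E{\left(X \right)} = - 2 X$
$g = 688$ ($g = 4 \left(\left(-2\right) \left(-5\right) + 162\right) = 4 \left(10 + 162\right) = 4 \cdot 172 = 688$)
$\frac{\left(-63 - 325\right)^{2}}{g} = \frac{\left(-63 - 325\right)^{2}}{688} = \left(-388\right)^{2} \cdot \frac{1}{688} = 150544 \cdot \frac{1}{688} = \frac{9409}{43}$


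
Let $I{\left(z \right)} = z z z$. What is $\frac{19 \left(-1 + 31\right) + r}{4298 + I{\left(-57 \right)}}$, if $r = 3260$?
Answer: $- \frac{766}{36179} \approx -0.021172$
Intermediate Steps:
$I{\left(z \right)} = z^{3}$ ($I{\left(z \right)} = z^{2} z = z^{3}$)
$\frac{19 \left(-1 + 31\right) + r}{4298 + I{\left(-57 \right)}} = \frac{19 \left(-1 + 31\right) + 3260}{4298 + \left(-57\right)^{3}} = \frac{19 \cdot 30 + 3260}{4298 - 185193} = \frac{570 + 3260}{-180895} = 3830 \left(- \frac{1}{180895}\right) = - \frac{766}{36179}$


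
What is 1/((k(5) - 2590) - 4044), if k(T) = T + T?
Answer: -1/6624 ≈ -0.00015097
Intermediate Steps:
k(T) = 2*T
1/((k(5) - 2590) - 4044) = 1/((2*5 - 2590) - 4044) = 1/((10 - 2590) - 4044) = 1/(-2580 - 4044) = 1/(-6624) = -1/6624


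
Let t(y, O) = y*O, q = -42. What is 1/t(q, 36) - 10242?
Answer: -15485905/1512 ≈ -10242.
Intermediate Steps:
t(y, O) = O*y
1/t(q, 36) - 10242 = 1/(36*(-42)) - 10242 = 1/(-1512) - 10242 = -1/1512 - 10242 = -15485905/1512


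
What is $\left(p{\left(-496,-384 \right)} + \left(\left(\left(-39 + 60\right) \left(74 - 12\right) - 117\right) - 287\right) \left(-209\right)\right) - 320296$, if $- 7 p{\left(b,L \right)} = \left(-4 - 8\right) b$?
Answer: $- \frac{3561798}{7} \approx -5.0883 \cdot 10^{5}$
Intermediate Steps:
$p{\left(b,L \right)} = \frac{12 b}{7}$ ($p{\left(b,L \right)} = - \frac{\left(-4 - 8\right) b}{7} = - \frac{\left(-12\right) b}{7} = \frac{12 b}{7}$)
$\left(p{\left(-496,-384 \right)} + \left(\left(\left(-39 + 60\right) \left(74 - 12\right) - 117\right) - 287\right) \left(-209\right)\right) - 320296 = \left(\frac{12}{7} \left(-496\right) + \left(\left(\left(-39 + 60\right) \left(74 - 12\right) - 117\right) - 287\right) \left(-209\right)\right) - 320296 = \left(- \frac{5952}{7} + \left(\left(21 \cdot 62 - 117\right) - 287\right) \left(-209\right)\right) - 320296 = \left(- \frac{5952}{7} + \left(\left(1302 - 117\right) - 287\right) \left(-209\right)\right) - 320296 = \left(- \frac{5952}{7} + \left(1185 - 287\right) \left(-209\right)\right) - 320296 = \left(- \frac{5952}{7} + 898 \left(-209\right)\right) - 320296 = \left(- \frac{5952}{7} - 187682\right) - 320296 = - \frac{1319726}{7} - 320296 = - \frac{3561798}{7}$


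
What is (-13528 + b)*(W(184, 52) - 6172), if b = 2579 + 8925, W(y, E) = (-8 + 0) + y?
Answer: 12135904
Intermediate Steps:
W(y, E) = -8 + y
b = 11504
(-13528 + b)*(W(184, 52) - 6172) = (-13528 + 11504)*((-8 + 184) - 6172) = -2024*(176 - 6172) = -2024*(-5996) = 12135904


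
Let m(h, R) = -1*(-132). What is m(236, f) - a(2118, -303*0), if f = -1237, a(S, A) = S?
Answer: -1986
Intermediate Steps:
m(h, R) = 132
m(236, f) - a(2118, -303*0) = 132 - 1*2118 = 132 - 2118 = -1986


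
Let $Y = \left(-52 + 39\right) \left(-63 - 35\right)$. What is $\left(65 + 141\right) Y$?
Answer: $262444$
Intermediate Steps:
$Y = 1274$ ($Y = \left(-13\right) \left(-98\right) = 1274$)
$\left(65 + 141\right) Y = \left(65 + 141\right) 1274 = 206 \cdot 1274 = 262444$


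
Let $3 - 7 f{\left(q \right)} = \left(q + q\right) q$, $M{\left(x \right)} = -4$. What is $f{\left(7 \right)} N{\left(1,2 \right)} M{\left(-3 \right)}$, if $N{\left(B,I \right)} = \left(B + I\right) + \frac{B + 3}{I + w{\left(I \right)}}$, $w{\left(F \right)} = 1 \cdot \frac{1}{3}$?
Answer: $\frac{12540}{49} \approx 255.92$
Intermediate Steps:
$w{\left(F \right)} = \frac{1}{3}$ ($w{\left(F \right)} = 1 \cdot \frac{1}{3} = \frac{1}{3}$)
$N{\left(B,I \right)} = B + I + \frac{3 + B}{\frac{1}{3} + I}$ ($N{\left(B,I \right)} = \left(B + I\right) + \frac{B + 3}{I + \frac{1}{3}} = \left(B + I\right) + \frac{3 + B}{\frac{1}{3} + I} = B + I + \frac{3 + B}{\frac{1}{3} + I}$)
$f{\left(q \right)} = \frac{3}{7} - \frac{2 q^{2}}{7}$ ($f{\left(q \right)} = \frac{3}{7} - \frac{\left(q + q\right) q}{7} = \frac{3}{7} - \frac{2 q q}{7} = \frac{3}{7} - \frac{2 q^{2}}{7}$)
$f{\left(7 \right)} N{\left(1,2 \right)} M{\left(-3 \right)} = \left(\frac{3}{7} - \frac{2 \cdot 7^{2}}{7}\right) \frac{9 + 2 + 3 \cdot 2^{2} + 4 \cdot 1 + 3 \cdot 1 \cdot 2}{1 + 3 \cdot 2} \left(-4\right) = \left(\frac{3}{7} - 14\right) \frac{9 + 2 + 3 \cdot 4 + 4 + 6}{1 + 6} \left(-4\right) = \left(\frac{3}{7} - 14\right) \frac{9 + 2 + 12 + 4 + 6}{7} \left(-4\right) = - \frac{95 \cdot \frac{1}{7} \cdot 33}{7} \left(-4\right) = \left(- \frac{95}{7}\right) \frac{33}{7} \left(-4\right) = \left(- \frac{3135}{49}\right) \left(-4\right) = \frac{12540}{49}$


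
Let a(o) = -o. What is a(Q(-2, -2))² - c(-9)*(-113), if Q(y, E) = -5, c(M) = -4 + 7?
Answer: 364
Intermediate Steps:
c(M) = 3
a(Q(-2, -2))² - c(-9)*(-113) = (-1*(-5))² - 3*(-113) = 5² - 1*(-339) = 25 + 339 = 364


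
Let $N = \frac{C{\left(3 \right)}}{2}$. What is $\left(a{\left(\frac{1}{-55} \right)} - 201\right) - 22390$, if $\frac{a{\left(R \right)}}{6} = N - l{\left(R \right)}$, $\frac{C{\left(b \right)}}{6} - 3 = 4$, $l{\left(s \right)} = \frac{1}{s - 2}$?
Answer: $- \frac{831095}{37} \approx -22462.0$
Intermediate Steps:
$l{\left(s \right)} = \frac{1}{-2 + s}$
$C{\left(b \right)} = 42$ ($C{\left(b \right)} = 18 + 6 \cdot 4 = 18 + 24 = 42$)
$N = 21$ ($N = \frac{42}{2} = 42 \cdot \frac{1}{2} = 21$)
$a{\left(R \right)} = 126 - \frac{6}{-2 + R}$ ($a{\left(R \right)} = 6 \left(21 - \frac{1}{-2 + R}\right) = 126 - \frac{6}{-2 + R}$)
$\left(a{\left(\frac{1}{-55} \right)} - 201\right) - 22390 = \left(\frac{6 \left(-43 + \frac{21}{-55}\right)}{-2 + \frac{1}{-55}} - 201\right) - 22390 = \left(\frac{6 \left(-43 + 21 \left(- \frac{1}{55}\right)\right)}{-2 - \frac{1}{55}} - 201\right) - 22390 = \left(\frac{6 \left(-43 - \frac{21}{55}\right)}{- \frac{111}{55}} - 201\right) - 22390 = \left(6 \left(- \frac{55}{111}\right) \left(- \frac{2386}{55}\right) - 201\right) - 22390 = \left(\frac{4772}{37} - 201\right) - 22390 = - \frac{2665}{37} - 22390 = - \frac{831095}{37}$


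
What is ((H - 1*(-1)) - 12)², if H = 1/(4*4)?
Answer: 30625/256 ≈ 119.63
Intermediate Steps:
H = 1/16 ≈ 0.062500
((H - 1*(-1)) - 12)² = ((1/16 - 1*(-1)) - 12)² = ((1/16 + 1) - 12)² = (17/16 - 12)² = (-175/16)² = 30625/256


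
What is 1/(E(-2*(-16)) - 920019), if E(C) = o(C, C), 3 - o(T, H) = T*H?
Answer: -1/921040 ≈ -1.0857e-6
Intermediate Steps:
o(T, H) = 3 - H*T (o(T, H) = 3 - T*H = 3 - H*T)
E(C) = 3 - C**2 (E(C) = 3 - C*C = 3 - C**2)
1/(E(-2*(-16)) - 920019) = 1/((3 - (-2*(-16))**2) - 920019) = 1/((3 - 1*32**2) - 920019) = 1/((3 - 1*1024) - 920019) = 1/((3 - 1024) - 920019) = 1/(-1021 - 920019) = 1/(-921040) = -1/921040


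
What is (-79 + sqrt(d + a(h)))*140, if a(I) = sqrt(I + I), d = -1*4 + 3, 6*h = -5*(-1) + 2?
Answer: -11060 + 140*sqrt(-9 + 3*sqrt(21))/3 ≈ -10958.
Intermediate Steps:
h = 7/6 (h = (-5*(-1) + 2)/6 = (5 + 2)/6 = (1/6)*7 = 7/6 ≈ 1.1667)
d = -1 (d = -4 + 3 = -1)
a(I) = sqrt(2)*sqrt(I) (a(I) = sqrt(2*I) = sqrt(2)*sqrt(I))
(-79 + sqrt(d + a(h)))*140 = (-79 + sqrt(-1 + sqrt(2)*sqrt(7/6)))*140 = (-79 + sqrt(-1 + sqrt(2)*(sqrt(42)/6)))*140 = (-79 + sqrt(-1 + sqrt(21)/3))*140 = -11060 + 140*sqrt(-1 + sqrt(21)/3)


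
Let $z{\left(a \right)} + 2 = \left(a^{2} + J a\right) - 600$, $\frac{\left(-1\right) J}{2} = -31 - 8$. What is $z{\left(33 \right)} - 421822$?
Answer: $-418761$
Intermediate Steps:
$J = 78$ ($J = - 2 \left(-31 - 8\right) = \left(-2\right) \left(-39\right) = 78$)
$z{\left(a \right)} = -602 + a^{2} + 78 a$ ($z{\left(a \right)} = -2 - \left(600 - a^{2} - 78 a\right) = -2 + \left(-600 + a^{2} + 78 a\right) = -602 + a^{2} + 78 a$)
$z{\left(33 \right)} - 421822 = \left(-602 + 33^{2} + 78 \cdot 33\right) - 421822 = \left(-602 + 1089 + 2574\right) - 421822 = 3061 - 421822 = -418761$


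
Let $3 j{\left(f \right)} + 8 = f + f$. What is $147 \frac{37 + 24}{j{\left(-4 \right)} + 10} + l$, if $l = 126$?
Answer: $\frac{4095}{2} \approx 2047.5$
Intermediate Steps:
$j{\left(f \right)} = - \frac{8}{3} + \frac{2 f}{3}$ ($j{\left(f \right)} = - \frac{8}{3} + \frac{f + f}{3} = - \frac{8}{3} + \frac{2 f}{3}$)
$147 \frac{37 + 24}{j{\left(-4 \right)} + 10} + l = 147 \frac{37 + 24}{\left(- \frac{8}{3} + \frac{2}{3} \left(-4\right)\right) + 10} + 126 = 147 \frac{61}{\left(- \frac{8}{3} - \frac{8}{3}\right) + 10} + 126 = 147 \frac{61}{- \frac{16}{3} + 10} + 126 = 147 \frac{61}{\frac{14}{3}} + 126 = 147 \cdot 61 \cdot \frac{3}{14} + 126 = 147 \cdot \frac{183}{14} + 126 = \frac{3843}{2} + 126 = \frac{4095}{2}$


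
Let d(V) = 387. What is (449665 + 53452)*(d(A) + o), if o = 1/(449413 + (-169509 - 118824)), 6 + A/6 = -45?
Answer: 31363287924437/161080 ≈ 1.9471e+8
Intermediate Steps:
A = -306 (A = -36 + 6*(-45) = -36 - 270 = -306)
o = 1/161080 (o = 1/(449413 - 288333) = 1/161080 ≈ 6.2081e-6)
(449665 + 53452)*(d(A) + o) = (449665 + 53452)*(387 + 1/161080) = 503117*(62337961/161080) = 31363287924437/161080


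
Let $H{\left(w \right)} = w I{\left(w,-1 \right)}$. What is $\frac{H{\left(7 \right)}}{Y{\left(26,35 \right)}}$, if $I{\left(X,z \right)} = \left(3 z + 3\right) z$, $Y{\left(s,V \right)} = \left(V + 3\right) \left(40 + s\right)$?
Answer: $0$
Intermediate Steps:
$Y{\left(s,V \right)} = \left(3 + V\right) \left(40 + s\right)$
$I{\left(X,z \right)} = z \left(3 + 3 z\right)$ ($I{\left(X,z \right)} = \left(3 + 3 z\right) z = z \left(3 + 3 z\right)$)
$H{\left(w \right)} = 0$ ($H{\left(w \right)} = w 3 \left(-1\right) \left(1 - 1\right) = w 3 \left(-1\right) 0 = w 0 = 0$)
$\frac{H{\left(7 \right)}}{Y{\left(26,35 \right)}} = \frac{0}{120 + 3 \cdot 26 + 40 \cdot 35 + 35 \cdot 26} = \frac{0}{120 + 78 + 1400 + 910} = \frac{0}{2508} = 0 \cdot \frac{1}{2508} = 0$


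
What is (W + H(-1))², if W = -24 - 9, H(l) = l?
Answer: 1156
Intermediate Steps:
W = -33
(W + H(-1))² = (-33 - 1)² = (-34)² = 1156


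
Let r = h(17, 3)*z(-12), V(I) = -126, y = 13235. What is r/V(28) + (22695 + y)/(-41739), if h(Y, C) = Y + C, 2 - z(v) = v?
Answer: -386050/125217 ≈ -3.0830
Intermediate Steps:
z(v) = 2 - v
h(Y, C) = C + Y
r = 280 (r = (3 + 17)*(2 - 1*(-12)) = 20*(2 + 12) = 20*14 = 280)
r/V(28) + (22695 + y)/(-41739) = 280/(-126) + (22695 + 13235)/(-41739) = 280*(-1/126) + 35930*(-1/41739) = -20/9 - 35930/41739 = -386050/125217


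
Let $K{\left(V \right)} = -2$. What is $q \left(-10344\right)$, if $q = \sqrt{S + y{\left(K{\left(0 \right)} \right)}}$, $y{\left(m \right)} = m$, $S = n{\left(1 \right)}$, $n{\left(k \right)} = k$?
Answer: $- 10344 i \approx - 10344.0 i$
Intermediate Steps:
$S = 1$
$q = i$ ($q = \sqrt{1 - 2} = \sqrt{-1} = i \approx 1.0 i$)
$q \left(-10344\right) = i \left(-10344\right) = - 10344 i$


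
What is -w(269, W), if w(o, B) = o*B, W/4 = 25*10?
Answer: -269000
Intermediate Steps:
W = 1000 (W = 4*(25*10) = 4*250 = 1000)
w(o, B) = B*o
-w(269, W) = -1000*269 = -1*269000 = -269000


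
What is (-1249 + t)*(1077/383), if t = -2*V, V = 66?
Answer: -1487337/383 ≈ -3883.4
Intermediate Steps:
t = -132 (t = -2*66 = -132)
(-1249 + t)*(1077/383) = (-1249 - 132)*(1077/383) = -1487337/383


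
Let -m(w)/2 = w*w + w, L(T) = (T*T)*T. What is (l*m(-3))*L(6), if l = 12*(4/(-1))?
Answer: 124416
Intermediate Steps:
L(T) = T³ (L(T) = T²*T = T³)
l = -48 (l = 12*(4*(-1)) = 12*(-4) = -48)
m(w) = -2*w - 2*w² (m(w) = -2*(w*w + w) = -2*(w² + w) = -2*(w + w²) = -2*w - 2*w²)
(l*m(-3))*L(6) = -(-96)*(-3)*(1 - 3)*6³ = -(-96)*(-3)*(-2)*216 = -48*(-12)*216 = 576*216 = 124416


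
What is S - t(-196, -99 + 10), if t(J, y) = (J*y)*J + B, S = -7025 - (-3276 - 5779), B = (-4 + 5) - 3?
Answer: 3421056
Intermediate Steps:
B = -2 (B = 1 - 3 = -2)
S = 2030 (S = -7025 - 1*(-9055) = -7025 + 9055 = 2030)
t(J, y) = -2 + y*J**2 (t(J, y) = (J*y)*J - 2 = y*J**2 - 2 = -2 + y*J**2)
S - t(-196, -99 + 10) = 2030 - (-2 + (-99 + 10)*(-196)**2) = 2030 - (-2 - 89*38416) = 2030 - (-2 - 3419024) = 2030 - 1*(-3419026) = 2030 + 3419026 = 3421056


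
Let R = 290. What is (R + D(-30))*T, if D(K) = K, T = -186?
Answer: -48360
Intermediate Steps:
(R + D(-30))*T = (290 - 30)*(-186) = 260*(-186) = -48360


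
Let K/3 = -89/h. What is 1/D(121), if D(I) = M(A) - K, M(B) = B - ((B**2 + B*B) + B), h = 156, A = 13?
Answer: -52/17487 ≈ -0.0029736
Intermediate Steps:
K = -89/52 (K = 3*(-89/156) = -89/52 ≈ -1.7115)
M(B) = -2*B**2 (M(B) = B - ((B**2 + B**2) + B) = B - (2*B**2 + B) = B - (B + 2*B**2) = B + (-B - 2*B**2) = -2*B**2)
D(I) = -17487/52 (D(I) = -2*13**2 - 1*(-89/52) = -2*169 + 89/52 = -338 + 89/52 = -17487/52)
1/D(121) = 1/(-17487/52) = -52/17487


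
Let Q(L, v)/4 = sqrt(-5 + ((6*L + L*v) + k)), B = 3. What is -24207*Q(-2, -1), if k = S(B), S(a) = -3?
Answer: -290484*I*sqrt(2) ≈ -4.1081e+5*I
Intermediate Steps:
k = -3
Q(L, v) = 4*sqrt(-8 + 6*L + L*v) (Q(L, v) = 4*sqrt(-5 + ((6*L + L*v) - 3)) = 4*sqrt(-5 + (-3 + 6*L + L*v)) = 4*sqrt(-8 + 6*L + L*v))
-24207*Q(-2, -1) = -96828*sqrt(-8 + 6*(-2) - 2*(-1)) = -96828*sqrt(-8 - 12 + 2) = -96828*sqrt(-18) = -96828*3*I*sqrt(2) = -290484*I*sqrt(2)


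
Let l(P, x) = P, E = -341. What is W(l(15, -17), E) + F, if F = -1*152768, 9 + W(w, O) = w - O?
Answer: -152421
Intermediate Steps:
W(w, O) = -9 + w - O (W(w, O) = -9 + (w - O) = -9 + w - O)
F = -152768
W(l(15, -17), E) + F = (-9 + 15 - 1*(-341)) - 152768 = (-9 + 15 + 341) - 152768 = 347 - 152768 = -152421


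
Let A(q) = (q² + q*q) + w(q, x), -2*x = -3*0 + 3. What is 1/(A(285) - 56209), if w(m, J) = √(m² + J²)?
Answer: 424964/45148275415 - 6*√36101/45148275415 ≈ 9.3874e-6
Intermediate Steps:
x = -3/2 (x = -(-3*0 + 3)/2 = -(0 + 3)/2 = -½*3 = -3/2 ≈ -1.5000)
w(m, J) = √(J² + m²)
A(q) = √(9/4 + q²) + 2*q² (A(q) = (q² + q*q) + √((-3/2)² + q²) = (q² + q²) + √(9/4 + q²) = 2*q² + √(9/4 + q²) = √(9/4 + q²) + 2*q²)
1/(A(285) - 56209) = 1/((√(9 + 4*285²)/2 + 2*285²) - 56209) = 1/((√(9 + 4*81225)/2 + 2*81225) - 56209) = 1/((√(9 + 324900)/2 + 162450) - 56209) = 1/((√324909/2 + 162450) - 56209) = 1/(((3*√36101)/2 + 162450) - 56209) = 1/((3*√36101/2 + 162450) - 56209) = 1/((162450 + 3*√36101/2) - 56209) = 1/(106241 + 3*√36101/2)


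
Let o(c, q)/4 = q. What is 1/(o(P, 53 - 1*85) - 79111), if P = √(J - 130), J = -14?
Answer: -1/79239 ≈ -1.2620e-5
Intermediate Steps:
P = 12*I (P = √(-14 - 130) = √(-144) = 12*I ≈ 12.0*I)
o(c, q) = 4*q
1/(o(P, 53 - 1*85) - 79111) = 1/(4*(53 - 1*85) - 79111) = 1/(4*(53 - 85) - 79111) = 1/(4*(-32) - 79111) = 1/(-128 - 79111) = 1/(-79239) = -1/79239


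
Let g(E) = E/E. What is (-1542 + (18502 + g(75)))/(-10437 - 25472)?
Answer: -16961/35909 ≈ -0.47233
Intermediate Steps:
g(E) = 1
(-1542 + (18502 + g(75)))/(-10437 - 25472) = (-1542 + (18502 + 1))/(-10437 - 25472) = (-1542 + 18503)/(-35909) = 16961*(-1/35909) = -16961/35909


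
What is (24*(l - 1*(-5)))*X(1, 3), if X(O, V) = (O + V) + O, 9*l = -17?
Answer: 1120/3 ≈ 373.33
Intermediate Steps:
l = -17/9 (l = (⅑)*(-17) = -17/9 ≈ -1.8889)
X(O, V) = V + 2*O
(24*(l - 1*(-5)))*X(1, 3) = (24*(-17/9 - 1*(-5)))*(3 + 2*1) = (24*(-17/9 + 5))*(3 + 2) = (24*(28/9))*5 = (224/3)*5 = 1120/3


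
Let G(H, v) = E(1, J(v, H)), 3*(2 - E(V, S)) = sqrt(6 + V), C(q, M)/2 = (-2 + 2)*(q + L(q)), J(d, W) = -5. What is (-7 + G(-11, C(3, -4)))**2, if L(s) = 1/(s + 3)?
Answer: (15 + sqrt(7))**2/9 ≈ 34.597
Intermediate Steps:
L(s) = 1/(3 + s)
C(q, M) = 0 (C(q, M) = 2*((-2 + 2)*(q + 1/(3 + q))) = 2*(0*(q + 1/(3 + q))) = 2*0 = 0)
E(V, S) = 2 - sqrt(6 + V)/3
G(H, v) = 2 - sqrt(7)/3 (G(H, v) = 2 - sqrt(6 + 1)/3 = 2 - sqrt(7)/3)
(-7 + G(-11, C(3, -4)))**2 = (-7 + (2 - sqrt(7)/3))**2 = (-5 - sqrt(7)/3)**2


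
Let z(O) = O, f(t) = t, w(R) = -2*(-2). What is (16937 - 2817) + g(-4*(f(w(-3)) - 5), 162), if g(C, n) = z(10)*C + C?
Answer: 14164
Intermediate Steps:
w(R) = 4
g(C, n) = 11*C (g(C, n) = 10*C + C = 11*C)
(16937 - 2817) + g(-4*(f(w(-3)) - 5), 162) = (16937 - 2817) + 11*(-4*(4 - 5)) = 14120 + 11*(-4*(-1)) = 14120 + 11*4 = 14120 + 44 = 14164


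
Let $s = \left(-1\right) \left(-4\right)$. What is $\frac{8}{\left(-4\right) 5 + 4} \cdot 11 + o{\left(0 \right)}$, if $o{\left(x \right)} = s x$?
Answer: $- \frac{11}{2} \approx -5.5$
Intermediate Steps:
$s = 4$
$o{\left(x \right)} = 4 x$
$\frac{8}{\left(-4\right) 5 + 4} \cdot 11 + o{\left(0 \right)} = \frac{8}{\left(-4\right) 5 + 4} \cdot 11 + 4 \cdot 0 = \frac{8}{-20 + 4} \cdot 11 + 0 = \frac{8}{-16} \cdot 11 + 0 = 8 \left(- \frac{1}{16}\right) 11 + 0 = \left(- \frac{1}{2}\right) 11 + 0 = - \frac{11}{2} + 0 = - \frac{11}{2}$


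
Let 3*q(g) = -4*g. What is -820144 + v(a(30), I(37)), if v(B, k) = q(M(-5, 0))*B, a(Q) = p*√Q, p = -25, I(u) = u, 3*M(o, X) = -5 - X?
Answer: -820144 - 500*√30/9 ≈ -8.2045e+5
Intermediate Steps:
M(o, X) = -5/3 - X/3 (M(o, X) = (-5 - X)/3 = -5/3 - X/3)
q(g) = -4*g/3 (q(g) = (-4*g)/3 = -4*g/3)
a(Q) = -25*√Q
v(B, k) = 20*B/9 (v(B, k) = (-4*(-5/3 - ⅓*0)/3)*B = (-4*(-5/3 + 0)/3)*B = (-4/3*(-5/3))*B = 20*B/9)
-820144 + v(a(30), I(37)) = -820144 + 20*(-25*√30)/9 = -820144 - 500*√30/9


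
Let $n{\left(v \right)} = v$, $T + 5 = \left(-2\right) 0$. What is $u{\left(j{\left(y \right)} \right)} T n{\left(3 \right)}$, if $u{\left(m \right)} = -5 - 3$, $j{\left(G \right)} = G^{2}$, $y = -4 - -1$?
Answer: $120$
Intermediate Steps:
$y = -3$ ($y = -4 + 1 = -3$)
$T = -5$ ($T = -5 - 0 = -5 + 0 = -5$)
$u{\left(m \right)} = -8$ ($u{\left(m \right)} = -5 - 3 = -8$)
$u{\left(j{\left(y \right)} \right)} T n{\left(3 \right)} = - 8 \left(\left(-5\right) 3\right) = \left(-8\right) \left(-15\right) = 120$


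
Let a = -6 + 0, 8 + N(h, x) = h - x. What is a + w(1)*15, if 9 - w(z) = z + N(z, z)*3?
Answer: 474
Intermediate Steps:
N(h, x) = -8 + h - x (N(h, x) = -8 + (h - x) = -8 + h - x)
a = -6
w(z) = 33 - z (w(z) = 9 - (z + (-8 + z - z)*3) = 9 - (z - 8*3) = 9 - (z - 24) = 9 - (-24 + z) = 9 + (24 - z) = 33 - z)
a + w(1)*15 = -6 + (33 - 1*1)*15 = -6 + (33 - 1)*15 = -6 + 32*15 = -6 + 480 = 474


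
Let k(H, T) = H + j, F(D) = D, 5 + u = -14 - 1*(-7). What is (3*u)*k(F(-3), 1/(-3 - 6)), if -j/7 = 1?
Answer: 360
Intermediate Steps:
j = -7 (j = -7*1 = -7)
u = -12 (u = -5 + (-14 - 1*(-7)) = -5 + (-14 + 7) = -5 - 7 = -12)
k(H, T) = -7 + H (k(H, T) = H - 7 = -7 + H)
(3*u)*k(F(-3), 1/(-3 - 6)) = (3*(-12))*(-7 - 3) = -36*(-10) = 360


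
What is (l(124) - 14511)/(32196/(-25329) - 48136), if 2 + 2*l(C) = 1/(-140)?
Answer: 34306956923/113798434400 ≈ 0.30147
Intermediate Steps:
l(C) = -281/280 (l(C) = -1 + (½)/(-140) = -1 + (½)*(-1/140) = -1 - 1/280 = -281/280)
(l(124) - 14511)/(32196/(-25329) - 48136) = (-281/280 - 14511)/(32196/(-25329) - 48136) = -4063361/(280*(32196*(-1/25329) - 48136)) = -4063361/(280*(-10732/8443 - 48136)) = -4063361/(280*(-406422980/8443)) = -4063361/280*(-8443/406422980) = 34306956923/113798434400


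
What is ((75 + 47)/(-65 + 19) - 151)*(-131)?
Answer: 462954/23 ≈ 20128.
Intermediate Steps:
((75 + 47)/(-65 + 19) - 151)*(-131) = (122/(-46) - 151)*(-131) = (122*(-1/46) - 151)*(-131) = (-61/23 - 151)*(-131) = -3534/23*(-131) = 462954/23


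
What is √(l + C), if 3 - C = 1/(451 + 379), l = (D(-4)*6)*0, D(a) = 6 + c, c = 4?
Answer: √2065870/830 ≈ 1.7317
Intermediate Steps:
D(a) = 10 (D(a) = 6 + 4 = 10)
l = 0 (l = (10*6)*0 = 60*0 = 0)
C = 2489/830 (C = 3 - 1/(451 + 379) = 3 - 1/830 = 2489/830 ≈ 2.9988)
√(l + C) = √(0 + 2489/830) = √(2489/830) = √2065870/830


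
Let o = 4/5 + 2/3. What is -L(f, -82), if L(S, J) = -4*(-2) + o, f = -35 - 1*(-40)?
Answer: -142/15 ≈ -9.4667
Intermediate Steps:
f = 5 (f = -35 + 40 = 5)
o = 22/15 (o = 4*(⅕) + 2*(⅓) = ⅘ + ⅔ = 22/15 ≈ 1.4667)
L(S, J) = 142/15 (L(S, J) = -4*(-2) + 22/15 = 8 + 22/15 = 142/15)
-L(f, -82) = -1*142/15 = -142/15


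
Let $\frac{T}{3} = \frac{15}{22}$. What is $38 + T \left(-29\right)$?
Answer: $- \frac{469}{22} \approx -21.318$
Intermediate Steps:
$T = \frac{45}{22}$ ($T = 3 \cdot \frac{15}{22} = \frac{45}{22} \approx 2.0455$)
$38 + T \left(-29\right) = 38 + \frac{45}{22} \left(-29\right) = 38 - \frac{1305}{22} = - \frac{469}{22}$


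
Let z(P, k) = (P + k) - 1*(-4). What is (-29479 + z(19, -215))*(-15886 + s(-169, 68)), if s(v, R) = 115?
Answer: 467941341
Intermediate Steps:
z(P, k) = 4 + P + k (z(P, k) = (P + k) + 4 = 4 + P + k)
(-29479 + z(19, -215))*(-15886 + s(-169, 68)) = (-29479 + (4 + 19 - 215))*(-15886 + 115) = (-29479 - 192)*(-15771) = -29671*(-15771) = 467941341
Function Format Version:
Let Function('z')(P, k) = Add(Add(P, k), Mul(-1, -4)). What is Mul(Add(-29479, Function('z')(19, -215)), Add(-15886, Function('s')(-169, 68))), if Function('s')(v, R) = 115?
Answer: 467941341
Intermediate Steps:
Function('z')(P, k) = Add(4, P, k) (Function('z')(P, k) = Add(Add(P, k), 4) = Add(4, P, k))
Mul(Add(-29479, Function('z')(19, -215)), Add(-15886, Function('s')(-169, 68))) = Mul(Add(-29479, Add(4, 19, -215)), Add(-15886, 115)) = Mul(Add(-29479, -192), -15771) = Mul(-29671, -15771) = 467941341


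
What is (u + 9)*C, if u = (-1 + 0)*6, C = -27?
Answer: -81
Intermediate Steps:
u = -6 (u = -1*6 = -6)
(u + 9)*C = (-6 + 9)*(-27) = 3*(-27) = -81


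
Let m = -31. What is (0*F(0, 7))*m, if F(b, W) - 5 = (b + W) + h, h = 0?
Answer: 0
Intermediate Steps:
F(b, W) = 5 + W + b (F(b, W) = 5 + ((b + W) + 0) = 5 + ((W + b) + 0) = 5 + (W + b) = 5 + W + b)
(0*F(0, 7))*m = (0*(5 + 7 + 0))*(-31) = (0*12)*(-31) = 0*(-31) = 0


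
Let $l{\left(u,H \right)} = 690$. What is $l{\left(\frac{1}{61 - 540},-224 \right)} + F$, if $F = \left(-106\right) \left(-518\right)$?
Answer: $55598$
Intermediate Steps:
$F = 54908$
$l{\left(\frac{1}{61 - 540},-224 \right)} + F = 690 + 54908 = 55598$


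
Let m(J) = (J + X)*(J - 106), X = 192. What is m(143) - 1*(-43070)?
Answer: 55465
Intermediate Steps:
m(J) = (-106 + J)*(192 + J) (m(J) = (J + 192)*(J - 106) = (192 + J)*(-106 + J) = (-106 + J)*(192 + J))
m(143) - 1*(-43070) = (-20352 + 143² + 86*143) - 1*(-43070) = (-20352 + 20449 + 12298) + 43070 = 12395 + 43070 = 55465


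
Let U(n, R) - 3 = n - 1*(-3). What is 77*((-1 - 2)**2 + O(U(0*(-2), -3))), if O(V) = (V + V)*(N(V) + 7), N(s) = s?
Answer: 12705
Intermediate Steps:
U(n, R) = 6 + n (U(n, R) = 3 + (n - 1*(-3)) = 3 + (n + 3) = 3 + (3 + n) = 6 + n)
O(V) = 2*V*(7 + V) (O(V) = (V + V)*(V + 7) = (2*V)*(7 + V) = 2*V*(7 + V))
77*((-1 - 2)**2 + O(U(0*(-2), -3))) = 77*((-1 - 2)**2 + 2*(6 + 0*(-2))*(7 + (6 + 0*(-2)))) = 77*((-3)**2 + 2*(6 + 0)*(7 + (6 + 0))) = 77*(9 + 2*6*(7 + 6)) = 77*(9 + 2*6*13) = 77*(9 + 156) = 77*165 = 12705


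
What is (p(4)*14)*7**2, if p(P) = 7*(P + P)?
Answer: 38416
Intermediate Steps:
p(P) = 14*P (p(P) = 7*(2*P) = 14*P)
(p(4)*14)*7**2 = ((14*4)*14)*7**2 = (56*14)*49 = 784*49 = 38416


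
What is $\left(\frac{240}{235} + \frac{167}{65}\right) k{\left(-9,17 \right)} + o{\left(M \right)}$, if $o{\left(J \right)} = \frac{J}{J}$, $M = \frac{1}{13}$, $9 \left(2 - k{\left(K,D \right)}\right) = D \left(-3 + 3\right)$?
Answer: $\frac{24993}{3055} \approx 8.181$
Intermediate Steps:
$k{\left(K,D \right)} = 2$ ($k{\left(K,D \right)} = 2 - \frac{D \left(-3 + 3\right)}{9} = 2 - \frac{D 0}{9} = 2 - 0 = 2 + 0 = 2$)
$M = \frac{1}{13} \approx 0.076923$
$o{\left(J \right)} = 1$
$\left(\frac{240}{235} + \frac{167}{65}\right) k{\left(-9,17 \right)} + o{\left(M \right)} = \left(\frac{240}{235} + \frac{167}{65}\right) 2 + 1 = \left(240 \cdot \frac{1}{235} + 167 \cdot \frac{1}{65}\right) 2 + 1 = \left(\frac{48}{47} + \frac{167}{65}\right) 2 + 1 = \frac{10969}{3055} \cdot 2 + 1 = \frac{21938}{3055} + 1 = \frac{24993}{3055}$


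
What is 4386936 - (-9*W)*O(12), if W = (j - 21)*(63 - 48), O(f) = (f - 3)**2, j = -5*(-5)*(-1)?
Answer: 3883926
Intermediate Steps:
j = -25 (j = 25*(-1) = -25)
O(f) = (-3 + f)**2
W = -690 (W = (-25 - 21)*(63 - 48) = -46*15 = -690)
4386936 - (-9*W)*O(12) = 4386936 - (-9*(-690))*(-3 + 12)**2 = 4386936 - 6210*9**2 = 4386936 - 6210*81 = 4386936 - 1*503010 = 4386936 - 503010 = 3883926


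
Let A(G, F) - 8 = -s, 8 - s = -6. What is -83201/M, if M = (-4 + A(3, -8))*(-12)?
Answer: -83201/120 ≈ -693.34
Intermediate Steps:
s = 14 (s = 8 - 1*(-6) = 8 + 6 = 14)
A(G, F) = -6 (A(G, F) = 8 - 1*14 = 8 - 14 = -6)
M = 120 (M = (-4 - 6)*(-12) = -10*(-12) = 120)
-83201/M = -83201/120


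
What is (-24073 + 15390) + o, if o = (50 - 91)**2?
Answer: -7002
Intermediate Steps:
o = 1681 (o = (-41)**2 = 1681)
(-24073 + 15390) + o = (-24073 + 15390) + 1681 = -8683 + 1681 = -7002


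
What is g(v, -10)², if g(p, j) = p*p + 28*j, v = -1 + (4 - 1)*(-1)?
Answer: 69696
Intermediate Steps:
v = -4 (v = -1 + 3*(-1) = -1 - 3 = -4)
g(p, j) = p² + 28*j
g(v, -10)² = ((-4)² + 28*(-10))² = (16 - 280)² = (-264)² = 69696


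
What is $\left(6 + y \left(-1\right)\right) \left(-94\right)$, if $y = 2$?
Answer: $-376$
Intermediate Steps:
$\left(6 + y \left(-1\right)\right) \left(-94\right) = \left(6 + 2 \left(-1\right)\right) \left(-94\right) = \left(6 - 2\right) \left(-94\right) = 4 \left(-94\right) = -376$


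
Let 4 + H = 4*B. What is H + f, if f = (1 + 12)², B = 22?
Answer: 253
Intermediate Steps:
f = 169 (f = 13² = 169)
H = 84 (H = -4 + 4*22 = -4 + 88 = 84)
H + f = 84 + 169 = 253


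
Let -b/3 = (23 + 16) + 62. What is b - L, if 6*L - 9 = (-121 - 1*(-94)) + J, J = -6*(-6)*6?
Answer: -336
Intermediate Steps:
J = 216 (J = 36*6 = 216)
b = -303 (b = -3*((23 + 16) + 62) = -3*(39 + 62) = -3*101 = -303)
L = 33 (L = 3/2 + ((-121 - 1*(-94)) + 216)/6 = 3/2 + ((-121 + 94) + 216)/6 = 3/2 + (-27 + 216)/6 = 3/2 + (⅙)*189 = 3/2 + 63/2 = 33)
b - L = -303 - 1*33 = -303 - 33 = -336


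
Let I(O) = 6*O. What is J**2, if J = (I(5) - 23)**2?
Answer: 2401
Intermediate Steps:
J = 49 (J = (6*5 - 23)**2 = (30 - 23)**2 = 7**2 = 49)
J**2 = 49**2 = 2401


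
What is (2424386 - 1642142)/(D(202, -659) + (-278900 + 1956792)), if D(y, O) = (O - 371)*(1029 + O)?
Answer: 21729/36022 ≈ 0.60321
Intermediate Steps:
D(y, O) = (-371 + O)*(1029 + O)
(2424386 - 1642142)/(D(202, -659) + (-278900 + 1956792)) = (2424386 - 1642142)/((-381759 + (-659)**2 + 658*(-659)) + (-278900 + 1956792)) = 782244/((-381759 + 434281 - 433622) + 1677892) = 782244/(-381100 + 1677892) = 782244/1296792 = 782244*(1/1296792) = 21729/36022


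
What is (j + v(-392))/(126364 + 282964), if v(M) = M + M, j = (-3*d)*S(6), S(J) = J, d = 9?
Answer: -473/204664 ≈ -0.0023111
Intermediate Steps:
j = -162 (j = -3*9*6 = -27*6 = -162)
v(M) = 2*M
(j + v(-392))/(126364 + 282964) = (-162 + 2*(-392))/(126364 + 282964) = (-162 - 784)/409328 = -946*1/409328 = -473/204664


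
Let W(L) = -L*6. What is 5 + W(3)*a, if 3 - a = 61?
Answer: 1049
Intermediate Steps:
a = -58 (a = 3 - 1*61 = 3 - 61 = -58)
W(L) = -6*L
5 + W(3)*a = 5 - 6*3*(-58) = 5 - 18*(-58) = 5 + 1044 = 1049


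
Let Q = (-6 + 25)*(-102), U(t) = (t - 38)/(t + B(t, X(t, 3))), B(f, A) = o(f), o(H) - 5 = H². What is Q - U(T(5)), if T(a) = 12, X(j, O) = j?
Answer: -311992/161 ≈ -1937.8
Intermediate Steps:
o(H) = 5 + H²
B(f, A) = 5 + f²
U(t) = (-38 + t)/(5 + t + t²) (U(t) = (t - 38)/(t + (5 + t²)) = (-38 + t)/(5 + t + t²))
Q = -1938 (Q = 19*(-102) = -1938)
Q - U(T(5)) = -1938 - (-38 + 12)/(5 + 12 + 12²) = -1938 - (-26)/(5 + 12 + 144) = -1938 - (-26)/161 = -1938 - 1*(-26/161) = -1938 + 26/161 = -311992/161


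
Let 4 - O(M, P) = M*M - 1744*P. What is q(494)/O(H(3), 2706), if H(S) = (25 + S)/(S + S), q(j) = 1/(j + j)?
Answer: 9/41963537408 ≈ 2.1447e-10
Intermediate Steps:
q(j) = 1/(2*j)
H(S) = (25 + S)/(2*S) (H(S) = (25 + S)/((2*S)) = (25 + S)*(1/(2*S)) = (25 + S)/(2*S))
O(M, P) = 4 - M**2 + 1744*P (O(M, P) = 4 - (M*M - 1744*P) = 4 - (M**2 - 1744*P) = 4 + (-M**2 + 1744*P) = 4 - M**2 + 1744*P)
q(494)/O(H(3), 2706) = ((1/2)/494)/(4 - ((1/2)*(25 + 3)/3)**2 + 1744*2706) = ((1/2)*(1/494))/(4 - ((1/2)*(1/3)*28)**2 + 4719264) = 1/(988*(4 - (14/3)**2 + 4719264)) = 1/(988*(4 - 1*196/9 + 4719264)) = 1/(988*(4 - 196/9 + 4719264)) = 1/(988*(42473216/9)) = (1/988)*(9/42473216) = 9/41963537408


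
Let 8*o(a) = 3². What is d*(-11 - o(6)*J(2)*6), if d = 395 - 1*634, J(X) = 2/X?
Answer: 16969/4 ≈ 4242.3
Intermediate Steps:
o(a) = 9/8 (o(a) = (⅛)*3² = (⅛)*9 = 9/8)
d = -239 (d = 395 - 634 = -239)
d*(-11 - o(6)*J(2)*6) = -239*(-11 - 9*(2/2)/8*6) = -239*(-11 - 9*(2*(½))/8*6) = -239*(-11 - (9/8)*1*6) = -239*(-11 - 9*6/8) = -239*(-11 - 1*27/4) = -239*(-11 - 27/4) = -239*(-71/4) = 16969/4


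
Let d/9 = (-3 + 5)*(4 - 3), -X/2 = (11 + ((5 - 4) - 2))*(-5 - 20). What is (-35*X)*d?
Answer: -315000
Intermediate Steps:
X = 500 (X = -2*(11 + ((5 - 4) - 2))*(-5 - 20) = -2*(11 + (1 - 2))*(-25) = -2*(11 - 1)*(-25) = -20*(-25) = -2*(-250) = 500)
d = 18 (d = 9*((-3 + 5)*(4 - 3)) = 9*(2*1) = 9*2 = 18)
(-35*X)*d = -35*500*18 = -17500*18 = -315000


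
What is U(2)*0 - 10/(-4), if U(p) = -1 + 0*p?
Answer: 5/2 ≈ 2.5000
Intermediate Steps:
U(p) = -1 (U(p) = -1 + 0 = -1)
U(2)*0 - 10/(-4) = -1*0 - 10/(-4) = 0 - 10*(-1/4) = 0 + 5/2 = 5/2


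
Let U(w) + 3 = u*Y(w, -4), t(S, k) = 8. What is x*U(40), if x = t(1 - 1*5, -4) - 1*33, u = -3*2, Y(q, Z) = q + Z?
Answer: 5475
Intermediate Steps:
Y(q, Z) = Z + q
u = -6
x = -25 (x = 8 - 1*33 = 8 - 33 = -25)
U(w) = 21 - 6*w (U(w) = -3 - 6*(-4 + w) = -3 + (24 - 6*w) = 21 - 6*w)
x*U(40) = -25*(21 - 6*40) = -25*(21 - 240) = -25*(-219) = 5475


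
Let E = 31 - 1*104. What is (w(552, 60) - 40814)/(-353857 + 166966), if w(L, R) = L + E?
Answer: 13445/62297 ≈ 0.21582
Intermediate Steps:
E = -73 (E = 31 - 104 = -73)
w(L, R) = -73 + L (w(L, R) = L - 73 = -73 + L)
(w(552, 60) - 40814)/(-353857 + 166966) = ((-73 + 552) - 40814)/(-353857 + 166966) = (479 - 40814)/(-186891) = -40335*(-1/186891) = 13445/62297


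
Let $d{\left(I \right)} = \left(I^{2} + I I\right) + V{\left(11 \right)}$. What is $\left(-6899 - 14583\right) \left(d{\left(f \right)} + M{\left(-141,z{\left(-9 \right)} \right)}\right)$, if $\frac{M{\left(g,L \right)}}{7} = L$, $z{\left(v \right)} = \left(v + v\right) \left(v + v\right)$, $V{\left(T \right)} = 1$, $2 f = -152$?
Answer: $-296902722$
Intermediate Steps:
$f = -76$ ($f = \frac{1}{2} \left(-152\right) = -76$)
$z{\left(v \right)} = 4 v^{2}$ ($z{\left(v \right)} = 2 v 2 v = 4 v^{2}$)
$M{\left(g,L \right)} = 7 L$
$d{\left(I \right)} = 1 + 2 I^{2}$ ($d{\left(I \right)} = \left(I^{2} + I I\right) + 1 = \left(I^{2} + I^{2}\right) + 1 = 2 I^{2} + 1 = 1 + 2 I^{2}$)
$\left(-6899 - 14583\right) \left(d{\left(f \right)} + M{\left(-141,z{\left(-9 \right)} \right)}\right) = \left(-6899 - 14583\right) \left(\left(1 + 2 \left(-76\right)^{2}\right) + 7 \cdot 4 \left(-9\right)^{2}\right) = - 21482 \left(\left(1 + 2 \cdot 5776\right) + 7 \cdot 4 \cdot 81\right) = - 21482 \left(\left(1 + 11552\right) + 7 \cdot 324\right) = - 21482 \left(11553 + 2268\right) = \left(-21482\right) 13821 = -296902722$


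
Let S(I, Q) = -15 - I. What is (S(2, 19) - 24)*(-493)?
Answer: 20213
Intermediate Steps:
(S(2, 19) - 24)*(-493) = ((-15 - 1*2) - 24)*(-493) = ((-15 - 2) - 24)*(-493) = (-17 - 24)*(-493) = -41*(-493) = 20213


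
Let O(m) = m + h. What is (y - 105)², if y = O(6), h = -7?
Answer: 11236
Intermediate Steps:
O(m) = -7 + m (O(m) = m - 7 = -7 + m)
y = -1 (y = -7 + 6 = -1)
(y - 105)² = (-1 - 105)² = (-106)² = 11236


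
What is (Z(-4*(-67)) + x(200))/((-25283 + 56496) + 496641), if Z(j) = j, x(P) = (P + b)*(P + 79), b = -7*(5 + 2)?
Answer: 42397/527854 ≈ 0.080320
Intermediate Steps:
b = -49 (b = -7*7 = -49)
x(P) = (-49 + P)*(79 + P) (x(P) = (P - 49)*(P + 79) = (-49 + P)*(79 + P))
(Z(-4*(-67)) + x(200))/((-25283 + 56496) + 496641) = (-4*(-67) + (-3871 + 200**2 + 30*200))/((-25283 + 56496) + 496641) = (268 + (-3871 + 40000 + 6000))/(31213 + 496641) = (268 + 42129)/527854 = 42397*(1/527854) = 42397/527854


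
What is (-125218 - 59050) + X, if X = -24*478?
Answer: -195740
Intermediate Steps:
X = -11472
(-125218 - 59050) + X = (-125218 - 59050) - 11472 = -184268 - 11472 = -195740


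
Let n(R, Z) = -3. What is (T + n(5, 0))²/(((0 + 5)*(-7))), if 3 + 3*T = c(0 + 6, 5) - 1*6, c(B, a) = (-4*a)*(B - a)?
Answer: -1444/315 ≈ -4.5841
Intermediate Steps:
c(B, a) = -4*a*(B - a)
T = -29/3 (T = -1 + (4*5*(5 - (0 + 6)) - 1*6)/3 = -1 + (4*5*(5 - 1*6) - 6)/3 = -1 + (4*5*(5 - 6) - 6)/3 = -1 + (4*5*(-1) - 6)/3 = -1 + (-20 - 6)/3 = -1 + (⅓)*(-26) = -1 - 26/3 = -29/3 ≈ -9.6667)
(T + n(5, 0))²/(((0 + 5)*(-7))) = (-29/3 - 3)²/(((0 + 5)*(-7))) = (-38/3)²/((5*(-7))) = (1444/9)/(-35) = (1444/9)*(-1/35) = -1444/315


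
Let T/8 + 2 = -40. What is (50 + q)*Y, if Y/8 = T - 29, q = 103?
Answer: -446760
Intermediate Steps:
T = -336 (T = -16 + 8*(-40) = -16 - 320 = -336)
Y = -2920 (Y = 8*(-336 - 29) = 8*(-365) = -2920)
(50 + q)*Y = (50 + 103)*(-2920) = 153*(-2920) = -446760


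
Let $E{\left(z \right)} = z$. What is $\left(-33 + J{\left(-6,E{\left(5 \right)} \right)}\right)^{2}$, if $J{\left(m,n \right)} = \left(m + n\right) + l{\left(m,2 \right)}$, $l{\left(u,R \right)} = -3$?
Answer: $1369$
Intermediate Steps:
$J{\left(m,n \right)} = -3 + m + n$ ($J{\left(m,n \right)} = \left(m + n\right) - 3 = -3 + m + n$)
$\left(-33 + J{\left(-6,E{\left(5 \right)} \right)}\right)^{2} = \left(-33 - 4\right)^{2} = \left(-37\right)^{2} = 1369$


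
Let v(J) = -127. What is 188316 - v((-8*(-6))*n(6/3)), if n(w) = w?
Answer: 188443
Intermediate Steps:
188316 - v((-8*(-6))*n(6/3)) = 188316 - 1*(-127) = 188316 + 127 = 188443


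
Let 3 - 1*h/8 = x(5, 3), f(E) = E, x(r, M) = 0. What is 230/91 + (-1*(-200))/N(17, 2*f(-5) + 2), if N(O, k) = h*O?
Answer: 14005/4641 ≈ 3.0177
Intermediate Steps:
h = 24 (h = 24 - 8*0 = 24 + 0 = 24)
N(O, k) = 24*O
230/91 + (-1*(-200))/N(17, 2*f(-5) + 2) = 230/91 + (-1*(-200))/((24*17)) = 230*(1/91) + 200/408 = 230/91 + 200*(1/408) = 230/91 + 25/51 = 14005/4641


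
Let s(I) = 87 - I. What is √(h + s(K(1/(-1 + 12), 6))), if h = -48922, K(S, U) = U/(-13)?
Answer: I*√8253037/13 ≈ 220.99*I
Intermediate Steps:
K(S, U) = -U/13 (K(S, U) = U*(-1/13) = -U/13)
√(h + s(K(1/(-1 + 12), 6))) = √(-48922 + (87 - (-1)*6/13)) = √(-48922 + (87 - 1*(-6/13))) = √(-48922 + (87 + 6/13)) = √(-48922 + 1137/13) = √(-634849/13) = I*√8253037/13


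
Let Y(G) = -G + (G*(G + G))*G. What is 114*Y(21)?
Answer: 2109114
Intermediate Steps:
Y(G) = -G + 2*G³ (Y(G) = -G + (G*(2*G))*G = -G + (2*G²)*G = -G + 2*G³)
114*Y(21) = 114*(-1*21 + 2*21³) = 114*(-21 + 2*9261) = 114*(-21 + 18522) = 114*18501 = 2109114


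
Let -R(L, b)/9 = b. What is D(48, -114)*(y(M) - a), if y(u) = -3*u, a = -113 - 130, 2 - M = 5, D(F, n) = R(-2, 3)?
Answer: -6804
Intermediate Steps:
R(L, b) = -9*b
D(F, n) = -27 (D(F, n) = -9*3 = -27)
M = -3 (M = 2 - 1*5 = 2 - 5 = -3)
a = -243
D(48, -114)*(y(M) - a) = -27*(-3*(-3) - 1*(-243)) = -27*(9 + 243) = -27*252 = -6804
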